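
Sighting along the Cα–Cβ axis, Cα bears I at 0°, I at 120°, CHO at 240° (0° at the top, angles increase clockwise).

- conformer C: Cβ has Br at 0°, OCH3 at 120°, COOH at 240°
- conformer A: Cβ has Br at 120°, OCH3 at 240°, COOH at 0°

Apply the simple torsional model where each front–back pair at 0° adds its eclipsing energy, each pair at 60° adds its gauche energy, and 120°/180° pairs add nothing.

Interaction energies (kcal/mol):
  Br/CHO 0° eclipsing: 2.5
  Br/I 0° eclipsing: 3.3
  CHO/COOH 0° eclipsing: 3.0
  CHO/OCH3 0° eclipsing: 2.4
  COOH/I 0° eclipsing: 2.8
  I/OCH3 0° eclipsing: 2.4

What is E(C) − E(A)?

C is eclipsed. I at 0° is eclipsed with Br at 0° (3.3); I at 120° is eclipsed with OCH3 at 120° (2.4); CHO at 240° is eclipsed with COOH at 240° (3.0). Total 8.7 kcal/mol.
A is eclipsed. I at 0° is eclipsed with COOH at 0° (2.8); I at 120° is eclipsed with Br at 120° (3.3); CHO at 240° is eclipsed with OCH3 at 240° (2.4). Total 8.5 kcal/mol.
E(C) − E(A) = 8.7 − 8.5 = +0.2 kcal/mol.

+0.2 kcal/mol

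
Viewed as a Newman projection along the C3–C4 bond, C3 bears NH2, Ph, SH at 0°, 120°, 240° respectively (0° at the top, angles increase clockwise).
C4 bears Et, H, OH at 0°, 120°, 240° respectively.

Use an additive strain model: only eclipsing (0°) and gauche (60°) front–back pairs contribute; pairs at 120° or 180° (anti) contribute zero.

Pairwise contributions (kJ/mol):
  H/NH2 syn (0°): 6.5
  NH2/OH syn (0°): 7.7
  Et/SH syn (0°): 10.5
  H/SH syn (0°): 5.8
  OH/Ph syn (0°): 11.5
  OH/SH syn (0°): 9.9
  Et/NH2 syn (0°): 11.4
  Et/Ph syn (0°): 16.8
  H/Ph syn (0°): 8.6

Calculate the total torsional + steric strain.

29.9 kJ/mol

This conformer is eclipsed. NH2 at 0° is eclipsed with Et at 0° (11.4); Ph at 120° is eclipsed with H at 120° (8.6); SH at 240° is eclipsed with OH at 240° (9.9). Total 29.9 kJ/mol.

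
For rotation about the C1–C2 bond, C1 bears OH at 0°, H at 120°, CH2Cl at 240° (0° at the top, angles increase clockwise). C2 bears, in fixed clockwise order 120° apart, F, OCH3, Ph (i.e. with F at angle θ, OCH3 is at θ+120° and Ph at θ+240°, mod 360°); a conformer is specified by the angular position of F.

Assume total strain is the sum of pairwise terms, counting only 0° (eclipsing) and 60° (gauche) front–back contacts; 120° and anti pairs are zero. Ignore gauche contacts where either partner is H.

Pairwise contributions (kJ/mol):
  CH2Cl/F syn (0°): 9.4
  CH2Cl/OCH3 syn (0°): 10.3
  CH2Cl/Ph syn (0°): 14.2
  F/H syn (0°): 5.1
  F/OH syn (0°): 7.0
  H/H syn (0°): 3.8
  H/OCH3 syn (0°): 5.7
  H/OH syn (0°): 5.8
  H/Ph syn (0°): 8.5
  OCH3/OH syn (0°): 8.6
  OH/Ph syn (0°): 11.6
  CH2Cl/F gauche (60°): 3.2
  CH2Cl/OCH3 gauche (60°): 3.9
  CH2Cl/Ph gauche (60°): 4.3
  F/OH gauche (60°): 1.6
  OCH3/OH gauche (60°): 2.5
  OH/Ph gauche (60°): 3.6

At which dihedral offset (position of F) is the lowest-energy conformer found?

300°

F at 0° (eclipsed): OH(0°)/F(0°) eclipsed 7.0; H(120°)/OCH3(120°) eclipsed 5.7; CH2Cl(240°)/Ph(240°) eclipsed 14.2 → 26.9 kJ/mol.
F at 60° (staggered): OH(0°)/F(60°) gauche 1.6; OH(0°)/Ph(300°) gauche 3.6; CH2Cl(240°)/OCH3(180°) gauche 3.9; CH2Cl(240°)/Ph(300°) gauche 4.3 → 13.4 kJ/mol.
F at 120° (eclipsed): OH(0°)/Ph(0°) eclipsed 11.6; H(120°)/F(120°) eclipsed 5.1; CH2Cl(240°)/OCH3(240°) eclipsed 10.3 → 27.0 kJ/mol.
F at 180° (staggered): OH(0°)/OCH3(300°) gauche 2.5; OH(0°)/Ph(60°) gauche 3.6; CH2Cl(240°)/F(180°) gauche 3.2; CH2Cl(240°)/OCH3(300°) gauche 3.9 → 13.2 kJ/mol.
F at 240° (eclipsed): OH(0°)/OCH3(0°) eclipsed 8.6; H(120°)/Ph(120°) eclipsed 8.5; CH2Cl(240°)/F(240°) eclipsed 9.4 → 26.5 kJ/mol.
F at 300° (staggered): OH(0°)/F(300°) gauche 1.6; OH(0°)/OCH3(60°) gauche 2.5; CH2Cl(240°)/F(300°) gauche 3.2; CH2Cl(240°)/Ph(180°) gauche 4.3 → 11.6 kJ/mol.
The minimum (11.6 kJ/mol) occurs with F at 300°.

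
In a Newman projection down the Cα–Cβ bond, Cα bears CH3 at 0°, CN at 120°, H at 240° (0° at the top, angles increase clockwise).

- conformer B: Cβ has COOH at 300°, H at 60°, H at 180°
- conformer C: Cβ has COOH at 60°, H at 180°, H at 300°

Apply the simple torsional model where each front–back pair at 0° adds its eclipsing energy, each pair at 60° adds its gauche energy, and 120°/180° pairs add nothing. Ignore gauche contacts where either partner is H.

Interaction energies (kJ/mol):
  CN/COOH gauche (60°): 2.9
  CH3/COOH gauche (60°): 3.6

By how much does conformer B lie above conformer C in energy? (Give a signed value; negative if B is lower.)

B is staggered. CH3 at 0° is gauche with COOH at 300° (3.6). Total 3.6 kJ/mol.
C is staggered. CH3 at 0° is gauche with COOH at 60° (3.6); CN at 120° is gauche with COOH at 60° (2.9). Total 6.5 kJ/mol.
E(B) − E(C) = 3.6 − 6.5 = -2.9 kJ/mol.

-2.9 kJ/mol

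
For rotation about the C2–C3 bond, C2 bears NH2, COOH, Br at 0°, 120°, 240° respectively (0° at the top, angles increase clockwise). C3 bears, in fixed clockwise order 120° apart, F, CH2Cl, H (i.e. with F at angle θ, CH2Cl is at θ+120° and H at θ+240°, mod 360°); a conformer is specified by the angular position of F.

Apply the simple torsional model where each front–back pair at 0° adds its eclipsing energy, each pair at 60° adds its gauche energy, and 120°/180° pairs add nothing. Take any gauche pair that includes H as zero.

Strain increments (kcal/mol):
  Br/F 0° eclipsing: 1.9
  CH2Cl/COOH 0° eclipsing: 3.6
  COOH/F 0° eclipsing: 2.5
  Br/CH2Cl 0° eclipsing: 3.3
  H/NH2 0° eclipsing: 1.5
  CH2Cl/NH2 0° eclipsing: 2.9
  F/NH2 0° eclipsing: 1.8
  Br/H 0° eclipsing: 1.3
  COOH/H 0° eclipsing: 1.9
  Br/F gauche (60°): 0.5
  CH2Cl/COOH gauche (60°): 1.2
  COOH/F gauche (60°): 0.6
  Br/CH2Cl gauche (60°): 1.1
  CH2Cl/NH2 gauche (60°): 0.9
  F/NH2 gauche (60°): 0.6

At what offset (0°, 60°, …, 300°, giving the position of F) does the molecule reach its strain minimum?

180°

F at 0° (eclipsed): NH2(0°)/F(0°) eclipsed 1.8; COOH(120°)/CH2Cl(120°) eclipsed 3.6; Br(240°)/H(240°) eclipsed 1.3 → 6.7 kcal/mol.
F at 60° (staggered): NH2(0°)/F(60°) gauche 0.6; COOH(120°)/F(60°) gauche 0.6; COOH(120°)/CH2Cl(180°) gauche 1.2; Br(240°)/CH2Cl(180°) gauche 1.1 → 3.5 kcal/mol.
F at 120° (eclipsed): NH2(0°)/H(0°) eclipsed 1.5; COOH(120°)/F(120°) eclipsed 2.5; Br(240°)/CH2Cl(240°) eclipsed 3.3 → 7.3 kcal/mol.
F at 180° (staggered): NH2(0°)/CH2Cl(300°) gauche 0.9; COOH(120°)/F(180°) gauche 0.6; Br(240°)/F(180°) gauche 0.5; Br(240°)/CH2Cl(300°) gauche 1.1 → 3.1 kcal/mol.
F at 240° (eclipsed): NH2(0°)/CH2Cl(0°) eclipsed 2.9; COOH(120°)/H(120°) eclipsed 1.9; Br(240°)/F(240°) eclipsed 1.9 → 6.7 kcal/mol.
F at 300° (staggered): NH2(0°)/F(300°) gauche 0.6; NH2(0°)/CH2Cl(60°) gauche 0.9; COOH(120°)/CH2Cl(60°) gauche 1.2; Br(240°)/F(300°) gauche 0.5 → 3.2 kcal/mol.
The minimum (3.1 kcal/mol) occurs with F at 180°.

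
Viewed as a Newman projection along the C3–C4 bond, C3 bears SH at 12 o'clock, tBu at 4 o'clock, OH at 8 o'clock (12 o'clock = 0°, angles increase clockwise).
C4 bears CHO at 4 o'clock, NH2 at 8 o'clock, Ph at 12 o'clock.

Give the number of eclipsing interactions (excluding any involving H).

Non-H eclipsing pairs: SH(0°)/Ph(0°); tBu(120°)/CHO(120°); OH(240°)/NH2(240°) — 3 interactions.

3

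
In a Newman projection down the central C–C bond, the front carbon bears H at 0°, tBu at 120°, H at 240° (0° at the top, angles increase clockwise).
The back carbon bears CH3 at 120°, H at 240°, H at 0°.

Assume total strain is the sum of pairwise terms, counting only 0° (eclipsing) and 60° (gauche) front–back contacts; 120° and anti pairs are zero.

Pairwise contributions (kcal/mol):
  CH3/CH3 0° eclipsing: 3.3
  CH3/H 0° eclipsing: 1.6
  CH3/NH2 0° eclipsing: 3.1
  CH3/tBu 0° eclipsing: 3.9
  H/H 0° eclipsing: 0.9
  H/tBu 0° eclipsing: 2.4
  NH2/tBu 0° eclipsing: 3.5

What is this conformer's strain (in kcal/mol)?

This conformer (eclipsed): H–H eclipsed, tBu–CH3 eclipsed, H–H eclipsed; 0.9 + 3.9 + 0.9 = 5.7 kcal/mol.

5.7 kcal/mol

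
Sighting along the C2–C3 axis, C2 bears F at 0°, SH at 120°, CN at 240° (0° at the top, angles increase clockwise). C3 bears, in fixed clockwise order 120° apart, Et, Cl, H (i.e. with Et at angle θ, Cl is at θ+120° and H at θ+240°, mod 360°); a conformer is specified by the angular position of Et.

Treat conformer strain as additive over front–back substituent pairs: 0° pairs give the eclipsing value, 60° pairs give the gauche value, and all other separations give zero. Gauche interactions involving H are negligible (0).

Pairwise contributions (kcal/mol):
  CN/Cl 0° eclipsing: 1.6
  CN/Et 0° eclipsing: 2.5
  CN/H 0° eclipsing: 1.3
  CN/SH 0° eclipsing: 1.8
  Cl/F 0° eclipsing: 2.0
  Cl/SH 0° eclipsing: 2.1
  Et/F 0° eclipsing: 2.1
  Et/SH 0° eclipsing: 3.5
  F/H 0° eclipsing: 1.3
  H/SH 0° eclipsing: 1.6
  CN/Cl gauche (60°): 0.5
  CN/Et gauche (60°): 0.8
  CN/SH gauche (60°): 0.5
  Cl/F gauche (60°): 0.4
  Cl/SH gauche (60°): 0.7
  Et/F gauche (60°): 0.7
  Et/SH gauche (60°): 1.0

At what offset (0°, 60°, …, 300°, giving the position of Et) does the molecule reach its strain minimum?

Et at 0° (eclipsed): F(0°)/Et(0°) eclipsed 2.1; SH(120°)/Cl(120°) eclipsed 2.1; CN(240°)/H(240°) eclipsed 1.3 → 5.5 kcal/mol.
Et at 60° (staggered): F(0°)/Et(60°) gauche 0.7; SH(120°)/Et(60°) gauche 1.0; SH(120°)/Cl(180°) gauche 0.7; CN(240°)/Cl(180°) gauche 0.5 → 2.9 kcal/mol.
Et at 120° (eclipsed): F(0°)/H(0°) eclipsed 1.3; SH(120°)/Et(120°) eclipsed 3.5; CN(240°)/Cl(240°) eclipsed 1.6 → 6.4 kcal/mol.
Et at 180° (staggered): F(0°)/Cl(300°) gauche 0.4; SH(120°)/Et(180°) gauche 1.0; CN(240°)/Et(180°) gauche 0.8; CN(240°)/Cl(300°) gauche 0.5 → 2.7 kcal/mol.
Et at 240° (eclipsed): F(0°)/Cl(0°) eclipsed 2.0; SH(120°)/H(120°) eclipsed 1.6; CN(240°)/Et(240°) eclipsed 2.5 → 6.1 kcal/mol.
Et at 300° (staggered): F(0°)/Et(300°) gauche 0.7; F(0°)/Cl(60°) gauche 0.4; SH(120°)/Cl(60°) gauche 0.7; CN(240°)/Et(300°) gauche 0.8 → 2.6 kcal/mol.
The minimum (2.6 kcal/mol) occurs with Et at 300°.

300°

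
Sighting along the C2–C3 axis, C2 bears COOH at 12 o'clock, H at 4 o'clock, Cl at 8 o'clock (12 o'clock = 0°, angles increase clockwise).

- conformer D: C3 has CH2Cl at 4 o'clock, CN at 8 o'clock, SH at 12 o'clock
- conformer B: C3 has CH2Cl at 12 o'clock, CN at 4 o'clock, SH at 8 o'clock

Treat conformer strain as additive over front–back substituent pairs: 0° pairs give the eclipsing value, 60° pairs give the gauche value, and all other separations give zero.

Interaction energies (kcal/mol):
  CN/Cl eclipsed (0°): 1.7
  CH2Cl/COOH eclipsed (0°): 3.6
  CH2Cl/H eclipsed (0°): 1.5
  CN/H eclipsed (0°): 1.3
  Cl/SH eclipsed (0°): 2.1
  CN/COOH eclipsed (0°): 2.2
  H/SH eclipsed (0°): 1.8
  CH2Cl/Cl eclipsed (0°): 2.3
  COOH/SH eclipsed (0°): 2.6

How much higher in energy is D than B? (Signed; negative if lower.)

D (eclipsed): COOH(0°)/SH(0°) eclipsed 2.6; H(120°)/CH2Cl(120°) eclipsed 1.5; Cl(240°)/CN(240°) eclipsed 1.7 → 5.8 kcal/mol.
B (eclipsed): COOH(0°)/CH2Cl(0°) eclipsed 3.6; H(120°)/CN(120°) eclipsed 1.3; Cl(240°)/SH(240°) eclipsed 2.1 → 7.0 kcal/mol.
E(D) − E(B) = 5.8 − 7.0 = -1.2 kcal/mol.

-1.2 kcal/mol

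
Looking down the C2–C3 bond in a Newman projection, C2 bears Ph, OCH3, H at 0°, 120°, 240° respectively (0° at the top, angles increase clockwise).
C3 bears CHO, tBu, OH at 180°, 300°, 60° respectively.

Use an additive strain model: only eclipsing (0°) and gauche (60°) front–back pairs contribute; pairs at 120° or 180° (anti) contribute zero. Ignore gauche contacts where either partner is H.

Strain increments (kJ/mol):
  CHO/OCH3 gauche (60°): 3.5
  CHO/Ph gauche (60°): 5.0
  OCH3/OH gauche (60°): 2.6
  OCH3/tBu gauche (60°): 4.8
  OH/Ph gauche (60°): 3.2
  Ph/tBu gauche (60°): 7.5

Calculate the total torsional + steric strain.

16.8 kJ/mol

This conformer (staggered): Ph–tBu gauche, Ph–OH gauche, OCH3–CHO gauche, OCH3–OH gauche; 7.5 + 3.2 + 3.5 + 2.6 = 16.8 kJ/mol.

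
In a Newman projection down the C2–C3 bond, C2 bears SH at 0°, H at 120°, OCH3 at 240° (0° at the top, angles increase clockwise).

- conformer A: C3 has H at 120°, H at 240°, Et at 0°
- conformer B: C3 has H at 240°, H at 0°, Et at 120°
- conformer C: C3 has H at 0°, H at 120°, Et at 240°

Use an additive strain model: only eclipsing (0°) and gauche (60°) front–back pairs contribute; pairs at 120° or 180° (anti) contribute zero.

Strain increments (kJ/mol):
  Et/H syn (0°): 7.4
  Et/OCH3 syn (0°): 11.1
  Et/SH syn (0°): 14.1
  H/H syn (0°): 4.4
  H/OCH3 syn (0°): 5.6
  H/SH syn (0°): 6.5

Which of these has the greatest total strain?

A is eclipsed. SH at 0° is eclipsed with Et at 0° (14.1); H at 120° is eclipsed with H at 120° (4.4); OCH3 at 240° is eclipsed with H at 240° (5.6). Total 24.1 kJ/mol.
B is eclipsed. SH at 0° is eclipsed with H at 0° (6.5); H at 120° is eclipsed with Et at 120° (7.4); OCH3 at 240° is eclipsed with H at 240° (5.6). Total 19.5 kJ/mol.
C is eclipsed. SH at 0° is eclipsed with H at 0° (6.5); H at 120° is eclipsed with H at 120° (4.4); OCH3 at 240° is eclipsed with Et at 240° (11.1). Total 22.0 kJ/mol.
A has the highest total (24.1 kJ/mol).

A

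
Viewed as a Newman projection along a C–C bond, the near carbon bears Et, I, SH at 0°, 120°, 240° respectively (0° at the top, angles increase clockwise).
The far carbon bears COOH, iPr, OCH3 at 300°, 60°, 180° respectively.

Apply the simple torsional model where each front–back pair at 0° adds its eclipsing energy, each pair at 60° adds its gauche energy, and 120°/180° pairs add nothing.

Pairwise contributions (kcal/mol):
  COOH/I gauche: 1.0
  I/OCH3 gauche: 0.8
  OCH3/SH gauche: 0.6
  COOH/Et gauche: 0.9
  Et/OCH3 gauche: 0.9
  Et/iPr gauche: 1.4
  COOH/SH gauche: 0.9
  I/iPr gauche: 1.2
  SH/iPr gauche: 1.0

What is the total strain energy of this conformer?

5.8 kcal/mol

This conformer (staggered): Et(0°)/COOH(300°) gauche 0.9; Et(0°)/iPr(60°) gauche 1.4; I(120°)/iPr(60°) gauche 1.2; I(120°)/OCH3(180°) gauche 0.8; SH(240°)/COOH(300°) gauche 0.9; SH(240°)/OCH3(180°) gauche 0.6 → 5.8 kcal/mol.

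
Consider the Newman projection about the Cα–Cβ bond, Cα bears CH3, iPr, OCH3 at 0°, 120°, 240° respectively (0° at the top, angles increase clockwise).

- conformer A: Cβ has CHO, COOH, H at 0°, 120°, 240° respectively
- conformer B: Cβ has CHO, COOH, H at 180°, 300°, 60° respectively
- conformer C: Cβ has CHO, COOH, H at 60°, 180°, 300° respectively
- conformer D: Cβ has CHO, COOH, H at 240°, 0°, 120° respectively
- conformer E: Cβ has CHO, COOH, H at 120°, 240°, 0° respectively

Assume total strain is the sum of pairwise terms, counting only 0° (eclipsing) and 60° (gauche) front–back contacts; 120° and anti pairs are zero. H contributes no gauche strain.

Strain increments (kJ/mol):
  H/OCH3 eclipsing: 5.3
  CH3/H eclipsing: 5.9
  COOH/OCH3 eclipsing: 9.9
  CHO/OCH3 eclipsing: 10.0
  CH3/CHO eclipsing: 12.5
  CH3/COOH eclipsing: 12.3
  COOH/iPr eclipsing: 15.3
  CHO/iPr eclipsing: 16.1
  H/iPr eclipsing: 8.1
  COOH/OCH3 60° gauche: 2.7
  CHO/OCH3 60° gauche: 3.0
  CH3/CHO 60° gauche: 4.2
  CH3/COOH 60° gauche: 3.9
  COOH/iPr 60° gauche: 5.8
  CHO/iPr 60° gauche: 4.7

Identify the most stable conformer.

A (eclipsed): CH3(0°)/CHO(0°) eclipsed 12.5; iPr(120°)/COOH(120°) eclipsed 15.3; OCH3(240°)/H(240°) eclipsed 5.3 → 33.1 kJ/mol.
B (staggered): CH3(0°)/COOH(300°) gauche 3.9; iPr(120°)/CHO(180°) gauche 4.7; OCH3(240°)/CHO(180°) gauche 3.0; OCH3(240°)/COOH(300°) gauche 2.7 → 14.3 kJ/mol.
C (staggered): CH3(0°)/CHO(60°) gauche 4.2; iPr(120°)/CHO(60°) gauche 4.7; iPr(120°)/COOH(180°) gauche 5.8; OCH3(240°)/COOH(180°) gauche 2.7 → 17.4 kJ/mol.
D (eclipsed): CH3(0°)/COOH(0°) eclipsed 12.3; iPr(120°)/H(120°) eclipsed 8.1; OCH3(240°)/CHO(240°) eclipsed 10.0 → 30.4 kJ/mol.
E (eclipsed): CH3(0°)/H(0°) eclipsed 5.9; iPr(120°)/CHO(120°) eclipsed 16.1; OCH3(240°)/COOH(240°) eclipsed 9.9 → 31.9 kJ/mol.
B has the lowest total (14.3 kJ/mol).

B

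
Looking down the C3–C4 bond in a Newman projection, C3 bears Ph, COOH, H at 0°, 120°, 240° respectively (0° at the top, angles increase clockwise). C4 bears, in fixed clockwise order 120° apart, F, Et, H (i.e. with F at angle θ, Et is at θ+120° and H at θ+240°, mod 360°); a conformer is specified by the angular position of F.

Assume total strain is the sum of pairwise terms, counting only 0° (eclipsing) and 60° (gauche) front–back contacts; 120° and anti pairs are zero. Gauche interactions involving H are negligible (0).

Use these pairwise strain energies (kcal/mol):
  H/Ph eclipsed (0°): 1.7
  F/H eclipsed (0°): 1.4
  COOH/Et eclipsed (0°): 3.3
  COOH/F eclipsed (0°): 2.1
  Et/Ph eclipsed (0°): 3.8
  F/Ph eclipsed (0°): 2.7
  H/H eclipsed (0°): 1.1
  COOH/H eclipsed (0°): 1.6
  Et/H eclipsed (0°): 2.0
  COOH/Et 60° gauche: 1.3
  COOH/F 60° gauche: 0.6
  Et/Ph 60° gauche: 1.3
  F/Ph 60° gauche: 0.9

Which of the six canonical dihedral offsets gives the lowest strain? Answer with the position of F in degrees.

180°

F at 0° (eclipsed): Ph(0°)/F(0°) eclipsed 2.7; COOH(120°)/Et(120°) eclipsed 3.3; H(240°)/H(240°) eclipsed 1.1 → 7.1 kcal/mol.
F at 60° (staggered): Ph(0°)/F(60°) gauche 0.9; COOH(120°)/F(60°) gauche 0.6; COOH(120°)/Et(180°) gauche 1.3 → 2.8 kcal/mol.
F at 120° (eclipsed): Ph(0°)/H(0°) eclipsed 1.7; COOH(120°)/F(120°) eclipsed 2.1; H(240°)/Et(240°) eclipsed 2.0 → 5.8 kcal/mol.
F at 180° (staggered): Ph(0°)/Et(300°) gauche 1.3; COOH(120°)/F(180°) gauche 0.6 → 1.9 kcal/mol.
F at 240° (eclipsed): Ph(0°)/Et(0°) eclipsed 3.8; COOH(120°)/H(120°) eclipsed 1.6; H(240°)/F(240°) eclipsed 1.4 → 6.8 kcal/mol.
F at 300° (staggered): Ph(0°)/F(300°) gauche 0.9; Ph(0°)/Et(60°) gauche 1.3; COOH(120°)/Et(60°) gauche 1.3 → 3.5 kcal/mol.
The minimum (1.9 kcal/mol) occurs with F at 180°.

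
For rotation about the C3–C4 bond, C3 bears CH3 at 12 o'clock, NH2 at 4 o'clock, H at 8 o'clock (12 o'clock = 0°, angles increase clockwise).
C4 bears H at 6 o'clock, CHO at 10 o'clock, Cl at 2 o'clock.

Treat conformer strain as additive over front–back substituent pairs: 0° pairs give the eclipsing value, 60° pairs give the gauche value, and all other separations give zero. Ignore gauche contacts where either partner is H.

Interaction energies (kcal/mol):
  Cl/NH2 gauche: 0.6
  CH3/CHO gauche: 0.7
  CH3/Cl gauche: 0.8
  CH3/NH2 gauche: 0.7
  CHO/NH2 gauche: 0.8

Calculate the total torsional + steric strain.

This conformer (staggered): CH3–CHO gauche, CH3–Cl gauche, NH2–Cl gauche; 0.7 + 0.8 + 0.6 = 2.1 kcal/mol.

2.1 kcal/mol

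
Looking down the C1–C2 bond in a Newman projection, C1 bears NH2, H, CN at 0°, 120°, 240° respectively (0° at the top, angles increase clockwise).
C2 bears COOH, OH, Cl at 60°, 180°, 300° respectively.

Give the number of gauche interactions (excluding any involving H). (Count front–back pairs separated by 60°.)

4

Non-H gauche pairs: NH2(0°)/COOH(60°); NH2(0°)/Cl(300°); CN(240°)/OH(180°); CN(240°)/Cl(300°) — 4 interactions.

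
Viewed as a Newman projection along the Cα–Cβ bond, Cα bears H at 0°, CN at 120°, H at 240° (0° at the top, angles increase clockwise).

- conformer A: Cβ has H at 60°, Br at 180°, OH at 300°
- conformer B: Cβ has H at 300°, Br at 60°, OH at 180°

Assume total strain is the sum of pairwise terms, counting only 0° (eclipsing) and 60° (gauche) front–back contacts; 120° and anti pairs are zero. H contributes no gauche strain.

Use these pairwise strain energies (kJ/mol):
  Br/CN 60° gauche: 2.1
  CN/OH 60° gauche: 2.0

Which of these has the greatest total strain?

B

A (staggered): CN(120°)/Br(180°) gauche 2.1 → 2.1 kJ/mol.
B (staggered): CN(120°)/Br(60°) gauche 2.1; CN(120°)/OH(180°) gauche 2.0 → 4.1 kJ/mol.
B has the highest total (4.1 kJ/mol).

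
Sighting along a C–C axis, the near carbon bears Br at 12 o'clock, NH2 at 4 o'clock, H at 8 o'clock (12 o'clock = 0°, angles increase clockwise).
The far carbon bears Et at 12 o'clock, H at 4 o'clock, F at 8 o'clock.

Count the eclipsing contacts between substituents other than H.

1

Non-H eclipsing pairs: Br(0°)/Et(0°) — 1 interaction.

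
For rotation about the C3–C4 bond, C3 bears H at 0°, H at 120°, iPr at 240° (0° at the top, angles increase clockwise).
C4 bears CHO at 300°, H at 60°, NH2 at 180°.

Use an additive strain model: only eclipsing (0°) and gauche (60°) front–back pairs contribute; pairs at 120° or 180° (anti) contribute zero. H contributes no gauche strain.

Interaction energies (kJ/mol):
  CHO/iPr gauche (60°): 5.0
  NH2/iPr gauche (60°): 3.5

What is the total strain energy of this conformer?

This conformer (staggered): iPr(240°)/CHO(300°) gauche 5.0; iPr(240°)/NH2(180°) gauche 3.5 → 8.5 kJ/mol.

8.5 kJ/mol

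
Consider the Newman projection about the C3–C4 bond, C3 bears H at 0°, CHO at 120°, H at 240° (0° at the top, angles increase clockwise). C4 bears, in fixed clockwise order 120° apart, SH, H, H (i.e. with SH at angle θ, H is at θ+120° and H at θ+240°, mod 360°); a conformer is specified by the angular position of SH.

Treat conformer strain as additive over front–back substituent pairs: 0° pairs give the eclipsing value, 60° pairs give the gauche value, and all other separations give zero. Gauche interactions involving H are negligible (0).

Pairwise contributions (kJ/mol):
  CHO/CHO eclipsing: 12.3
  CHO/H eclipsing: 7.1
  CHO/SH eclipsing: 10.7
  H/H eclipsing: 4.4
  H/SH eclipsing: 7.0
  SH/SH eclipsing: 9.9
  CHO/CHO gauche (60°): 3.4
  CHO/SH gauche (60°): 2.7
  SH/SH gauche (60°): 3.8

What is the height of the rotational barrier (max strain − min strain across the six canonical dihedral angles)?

SH at 0° is eclipsed. H at 0° is eclipsed with SH at 0° (7.0); CHO at 120° is eclipsed with H at 120° (7.1); H at 240° is eclipsed with H at 240° (4.4). Total 18.5 kJ/mol.
SH at 60° is staggered. CHO at 120° is gauche with SH at 60° (2.7). Total 2.7 kJ/mol.
SH at 120° is eclipsed. H at 0° is eclipsed with H at 0° (4.4); CHO at 120° is eclipsed with SH at 120° (10.7); H at 240° is eclipsed with H at 240° (4.4). Total 19.5 kJ/mol.
SH at 180° is staggered. CHO at 120° is gauche with SH at 180° (2.7). Total 2.7 kJ/mol.
SH at 240° is eclipsed. H at 0° is eclipsed with H at 0° (4.4); CHO at 120° is eclipsed with H at 120° (7.1); H at 240° is eclipsed with SH at 240° (7.0). Total 18.5 kJ/mol.
SH at 300° (staggered): no non-H gauche contacts → 0.0 kJ/mol.
Max at 120° (19.5 kJ/mol), min at 300° (0.0 kJ/mol); barrier = 19.5 kJ/mol.

19.5 kJ/mol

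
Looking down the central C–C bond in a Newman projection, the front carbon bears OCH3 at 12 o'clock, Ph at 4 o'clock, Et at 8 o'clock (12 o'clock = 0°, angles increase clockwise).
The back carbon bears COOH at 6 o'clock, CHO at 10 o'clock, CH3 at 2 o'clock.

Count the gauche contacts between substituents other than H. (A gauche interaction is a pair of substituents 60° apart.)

Non-H gauche pairs: OCH3(0°)/CHO(300°); OCH3(0°)/CH3(60°); Ph(120°)/COOH(180°); Ph(120°)/CH3(60°); Et(240°)/COOH(180°); Et(240°)/CHO(300°) — 6 interactions.

6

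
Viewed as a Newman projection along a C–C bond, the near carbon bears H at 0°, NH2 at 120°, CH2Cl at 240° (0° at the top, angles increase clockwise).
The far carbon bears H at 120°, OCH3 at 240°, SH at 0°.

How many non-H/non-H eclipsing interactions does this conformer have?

Non-H eclipsing pairs: CH2Cl(240°)/OCH3(240°) — 1 interaction.

1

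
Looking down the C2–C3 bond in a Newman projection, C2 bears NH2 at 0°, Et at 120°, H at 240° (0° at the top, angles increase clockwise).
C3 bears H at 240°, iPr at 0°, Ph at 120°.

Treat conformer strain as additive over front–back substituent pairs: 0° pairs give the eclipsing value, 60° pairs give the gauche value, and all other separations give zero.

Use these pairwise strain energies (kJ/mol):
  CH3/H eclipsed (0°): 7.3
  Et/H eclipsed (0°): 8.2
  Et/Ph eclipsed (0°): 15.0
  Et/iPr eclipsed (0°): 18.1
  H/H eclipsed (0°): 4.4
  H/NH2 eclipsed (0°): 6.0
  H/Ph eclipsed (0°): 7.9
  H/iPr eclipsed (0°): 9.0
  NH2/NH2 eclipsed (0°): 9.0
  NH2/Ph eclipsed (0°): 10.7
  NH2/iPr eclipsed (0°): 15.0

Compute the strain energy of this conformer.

34.4 kJ/mol

This conformer (eclipsed): NH2–iPr eclipsed, Et–Ph eclipsed, H–H eclipsed; 15.0 + 15.0 + 4.4 = 34.4 kJ/mol.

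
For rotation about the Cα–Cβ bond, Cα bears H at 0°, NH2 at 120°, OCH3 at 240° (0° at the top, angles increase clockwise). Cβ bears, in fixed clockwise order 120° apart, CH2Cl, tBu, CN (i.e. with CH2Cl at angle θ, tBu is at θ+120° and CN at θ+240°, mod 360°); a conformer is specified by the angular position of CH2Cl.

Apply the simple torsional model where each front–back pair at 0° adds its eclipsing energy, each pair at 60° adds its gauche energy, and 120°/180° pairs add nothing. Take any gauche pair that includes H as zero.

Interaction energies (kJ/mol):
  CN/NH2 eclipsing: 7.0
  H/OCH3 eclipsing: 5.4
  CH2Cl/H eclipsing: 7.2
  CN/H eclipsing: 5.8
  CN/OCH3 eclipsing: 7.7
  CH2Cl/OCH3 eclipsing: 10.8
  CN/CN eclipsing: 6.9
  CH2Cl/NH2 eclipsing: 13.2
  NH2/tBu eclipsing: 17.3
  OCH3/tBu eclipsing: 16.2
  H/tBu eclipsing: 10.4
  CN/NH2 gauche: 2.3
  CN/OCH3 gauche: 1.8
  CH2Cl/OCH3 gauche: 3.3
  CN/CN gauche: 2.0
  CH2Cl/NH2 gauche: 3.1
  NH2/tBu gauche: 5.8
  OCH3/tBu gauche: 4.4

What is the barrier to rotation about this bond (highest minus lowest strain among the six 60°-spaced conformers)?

CH2Cl at 0° (eclipsed): H–CH2Cl eclipsed, NH2–tBu eclipsed, OCH3–CN eclipsed; 7.2 + 17.3 + 7.7 = 32.2 kJ/mol.
CH2Cl at 60° (staggered): NH2–CH2Cl gauche, NH2–tBu gauche, OCH3–tBu gauche, OCH3–CN gauche; 3.1 + 5.8 + 4.4 + 1.8 = 15.1 kJ/mol.
CH2Cl at 120° (eclipsed): H–CN eclipsed, NH2–CH2Cl eclipsed, OCH3–tBu eclipsed; 5.8 + 13.2 + 16.2 = 35.2 kJ/mol.
CH2Cl at 180° (staggered): NH2–CH2Cl gauche, NH2–CN gauche, OCH3–CH2Cl gauche, OCH3–tBu gauche; 3.1 + 2.3 + 3.3 + 4.4 = 13.1 kJ/mol.
CH2Cl at 240° (eclipsed): H–tBu eclipsed, NH2–CN eclipsed, OCH3–CH2Cl eclipsed; 10.4 + 7.0 + 10.8 = 28.2 kJ/mol.
CH2Cl at 300° (staggered): NH2–tBu gauche, NH2–CN gauche, OCH3–CH2Cl gauche, OCH3–CN gauche; 5.8 + 2.3 + 3.3 + 1.8 = 13.2 kJ/mol.
Max at 120° (35.2 kJ/mol), min at 180° (13.1 kJ/mol); barrier = 22.1 kJ/mol.

22.1 kJ/mol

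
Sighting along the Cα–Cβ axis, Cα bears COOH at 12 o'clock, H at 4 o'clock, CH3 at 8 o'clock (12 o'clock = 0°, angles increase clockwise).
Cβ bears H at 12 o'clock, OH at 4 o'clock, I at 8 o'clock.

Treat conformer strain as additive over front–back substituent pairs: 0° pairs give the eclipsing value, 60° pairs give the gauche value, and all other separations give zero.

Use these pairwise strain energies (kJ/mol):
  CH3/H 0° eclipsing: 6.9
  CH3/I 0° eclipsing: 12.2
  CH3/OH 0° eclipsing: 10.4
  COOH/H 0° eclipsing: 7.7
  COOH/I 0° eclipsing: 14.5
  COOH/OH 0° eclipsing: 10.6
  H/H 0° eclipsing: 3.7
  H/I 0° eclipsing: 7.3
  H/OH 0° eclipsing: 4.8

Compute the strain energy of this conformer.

24.7 kJ/mol

This conformer (eclipsed): COOH–H eclipsed, H–OH eclipsed, CH3–I eclipsed; 7.7 + 4.8 + 12.2 = 24.7 kJ/mol.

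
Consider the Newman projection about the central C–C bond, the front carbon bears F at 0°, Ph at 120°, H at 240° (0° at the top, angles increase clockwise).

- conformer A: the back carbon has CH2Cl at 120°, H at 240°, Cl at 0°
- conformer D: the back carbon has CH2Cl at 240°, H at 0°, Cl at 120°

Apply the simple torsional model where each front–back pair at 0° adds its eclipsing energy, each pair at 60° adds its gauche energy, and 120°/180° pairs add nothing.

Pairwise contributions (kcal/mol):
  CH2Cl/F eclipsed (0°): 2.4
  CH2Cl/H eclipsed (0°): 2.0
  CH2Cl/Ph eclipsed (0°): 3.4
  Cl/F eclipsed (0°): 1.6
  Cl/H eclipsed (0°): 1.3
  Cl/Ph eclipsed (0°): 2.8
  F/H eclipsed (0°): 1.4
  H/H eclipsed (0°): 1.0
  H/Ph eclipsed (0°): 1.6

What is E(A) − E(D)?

A (eclipsed): F(0°)/Cl(0°) eclipsed 1.6; Ph(120°)/CH2Cl(120°) eclipsed 3.4; H(240°)/H(240°) eclipsed 1.0 → 6.0 kcal/mol.
D (eclipsed): F(0°)/H(0°) eclipsed 1.4; Ph(120°)/Cl(120°) eclipsed 2.8; H(240°)/CH2Cl(240°) eclipsed 2.0 → 6.2 kcal/mol.
E(A) − E(D) = 6.0 − 6.2 = -0.2 kcal/mol.

-0.2 kcal/mol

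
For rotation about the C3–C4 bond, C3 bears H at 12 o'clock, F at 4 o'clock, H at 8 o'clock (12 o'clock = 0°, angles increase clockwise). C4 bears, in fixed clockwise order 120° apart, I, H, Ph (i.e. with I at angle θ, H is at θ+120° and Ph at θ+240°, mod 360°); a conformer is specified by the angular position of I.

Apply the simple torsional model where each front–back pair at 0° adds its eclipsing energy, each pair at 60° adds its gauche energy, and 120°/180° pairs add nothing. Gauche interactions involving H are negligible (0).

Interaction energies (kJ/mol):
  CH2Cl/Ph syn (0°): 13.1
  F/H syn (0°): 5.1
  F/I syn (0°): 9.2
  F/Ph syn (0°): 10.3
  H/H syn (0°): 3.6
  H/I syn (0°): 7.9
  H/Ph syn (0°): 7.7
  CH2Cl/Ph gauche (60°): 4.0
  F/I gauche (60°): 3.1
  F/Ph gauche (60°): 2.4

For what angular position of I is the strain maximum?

I at 0° (eclipsed): H–I eclipsed, F–H eclipsed, H–Ph eclipsed; 7.9 + 5.1 + 7.7 = 20.7 kJ/mol.
I at 60° (staggered): F–I gauche; 3.1 = 3.1 kJ/mol.
I at 120° (eclipsed): H–Ph eclipsed, F–I eclipsed, H–H eclipsed; 7.7 + 9.2 + 3.6 = 20.5 kJ/mol.
I at 180° (staggered): F–I gauche, F–Ph gauche; 3.1 + 2.4 = 5.5 kJ/mol.
I at 240° (eclipsed): H–H eclipsed, F–Ph eclipsed, H–I eclipsed; 3.6 + 10.3 + 7.9 = 21.8 kJ/mol.
I at 300° (staggered): F–Ph gauche; 2.4 = 2.4 kJ/mol.
The maximum (21.8 kJ/mol) occurs with I at 240°.

240°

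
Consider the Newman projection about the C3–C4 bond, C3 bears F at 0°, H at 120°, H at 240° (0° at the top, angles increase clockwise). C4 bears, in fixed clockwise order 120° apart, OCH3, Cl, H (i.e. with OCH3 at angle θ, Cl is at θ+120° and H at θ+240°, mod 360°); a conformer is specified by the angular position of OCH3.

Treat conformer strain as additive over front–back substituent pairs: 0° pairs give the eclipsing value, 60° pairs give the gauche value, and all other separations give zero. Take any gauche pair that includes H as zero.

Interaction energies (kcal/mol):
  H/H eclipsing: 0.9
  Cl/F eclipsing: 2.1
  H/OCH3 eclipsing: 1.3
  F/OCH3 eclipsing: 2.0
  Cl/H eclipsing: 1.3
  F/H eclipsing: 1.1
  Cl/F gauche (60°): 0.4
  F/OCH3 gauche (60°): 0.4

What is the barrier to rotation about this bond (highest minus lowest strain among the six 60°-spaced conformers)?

OCH3 at 0° is eclipsed. F at 0° is eclipsed with OCH3 at 0° (2.0); H at 120° is eclipsed with Cl at 120° (1.3); H at 240° is eclipsed with H at 240° (0.9). Total 4.2 kcal/mol.
OCH3 at 60° is staggered. F at 0° is gauche with OCH3 at 60° (0.4). Total 0.4 kcal/mol.
OCH3 at 120° is eclipsed. F at 0° is eclipsed with H at 0° (1.1); H at 120° is eclipsed with OCH3 at 120° (1.3); H at 240° is eclipsed with Cl at 240° (1.3). Total 3.7 kcal/mol.
OCH3 at 180° is staggered. F at 0° is gauche with Cl at 300° (0.4). Total 0.4 kcal/mol.
OCH3 at 240° is eclipsed. F at 0° is eclipsed with Cl at 0° (2.1); H at 120° is eclipsed with H at 120° (0.9); H at 240° is eclipsed with OCH3 at 240° (1.3). Total 4.3 kcal/mol.
OCH3 at 300° is staggered. F at 0° is gauche with OCH3 at 300° (0.4); F at 0° is gauche with Cl at 60° (0.4). Total 0.8 kcal/mol.
Max at 240° (4.3 kcal/mol), min at 60° (0.4 kcal/mol); barrier = 3.9 kcal/mol.

3.9 kcal/mol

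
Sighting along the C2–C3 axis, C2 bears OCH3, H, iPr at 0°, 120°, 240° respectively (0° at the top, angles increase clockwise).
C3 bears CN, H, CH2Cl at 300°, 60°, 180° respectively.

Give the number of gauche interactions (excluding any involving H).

Non-H gauche pairs: OCH3(0°)/CN(300°); iPr(240°)/CN(300°); iPr(240°)/CH2Cl(180°) — 3 interactions.

3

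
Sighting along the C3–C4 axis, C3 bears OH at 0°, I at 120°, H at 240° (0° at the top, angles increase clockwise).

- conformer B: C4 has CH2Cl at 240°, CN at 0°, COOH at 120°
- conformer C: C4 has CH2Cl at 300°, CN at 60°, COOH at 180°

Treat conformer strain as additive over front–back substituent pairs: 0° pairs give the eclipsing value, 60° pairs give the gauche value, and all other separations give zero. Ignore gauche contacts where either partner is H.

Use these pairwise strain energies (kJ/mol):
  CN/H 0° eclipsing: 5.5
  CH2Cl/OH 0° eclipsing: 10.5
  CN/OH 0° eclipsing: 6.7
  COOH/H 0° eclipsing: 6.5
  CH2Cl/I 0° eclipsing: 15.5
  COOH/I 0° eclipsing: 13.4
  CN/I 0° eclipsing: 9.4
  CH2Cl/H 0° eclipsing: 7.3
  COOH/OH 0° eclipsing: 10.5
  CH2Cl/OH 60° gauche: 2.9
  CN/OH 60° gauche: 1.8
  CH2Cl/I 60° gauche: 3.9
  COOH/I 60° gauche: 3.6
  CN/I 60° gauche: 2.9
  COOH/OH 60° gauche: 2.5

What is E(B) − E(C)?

+16.2 kJ/mol

B (eclipsed): OH(0°)/CN(0°) eclipsed 6.7; I(120°)/COOH(120°) eclipsed 13.4; H(240°)/CH2Cl(240°) eclipsed 7.3 → 27.4 kJ/mol.
C (staggered): OH(0°)/CH2Cl(300°) gauche 2.9; OH(0°)/CN(60°) gauche 1.8; I(120°)/CN(60°) gauche 2.9; I(120°)/COOH(180°) gauche 3.6 → 11.2 kJ/mol.
E(B) − E(C) = 27.4 − 11.2 = +16.2 kJ/mol.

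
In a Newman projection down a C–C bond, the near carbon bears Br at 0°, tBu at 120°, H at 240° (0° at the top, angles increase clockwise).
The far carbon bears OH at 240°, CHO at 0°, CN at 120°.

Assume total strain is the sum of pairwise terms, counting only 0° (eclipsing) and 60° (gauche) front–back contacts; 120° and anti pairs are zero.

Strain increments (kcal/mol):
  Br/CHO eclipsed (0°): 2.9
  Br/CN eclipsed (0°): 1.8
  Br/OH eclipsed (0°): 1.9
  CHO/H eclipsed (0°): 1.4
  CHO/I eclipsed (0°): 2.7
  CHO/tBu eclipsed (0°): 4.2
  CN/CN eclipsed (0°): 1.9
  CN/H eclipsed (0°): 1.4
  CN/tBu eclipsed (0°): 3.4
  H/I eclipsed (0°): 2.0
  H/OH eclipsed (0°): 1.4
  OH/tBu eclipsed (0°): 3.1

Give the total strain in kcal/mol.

This conformer (eclipsed): Br(0°)/CHO(0°) eclipsed 2.9; tBu(120°)/CN(120°) eclipsed 3.4; H(240°)/OH(240°) eclipsed 1.4 → 7.7 kcal/mol.

7.7 kcal/mol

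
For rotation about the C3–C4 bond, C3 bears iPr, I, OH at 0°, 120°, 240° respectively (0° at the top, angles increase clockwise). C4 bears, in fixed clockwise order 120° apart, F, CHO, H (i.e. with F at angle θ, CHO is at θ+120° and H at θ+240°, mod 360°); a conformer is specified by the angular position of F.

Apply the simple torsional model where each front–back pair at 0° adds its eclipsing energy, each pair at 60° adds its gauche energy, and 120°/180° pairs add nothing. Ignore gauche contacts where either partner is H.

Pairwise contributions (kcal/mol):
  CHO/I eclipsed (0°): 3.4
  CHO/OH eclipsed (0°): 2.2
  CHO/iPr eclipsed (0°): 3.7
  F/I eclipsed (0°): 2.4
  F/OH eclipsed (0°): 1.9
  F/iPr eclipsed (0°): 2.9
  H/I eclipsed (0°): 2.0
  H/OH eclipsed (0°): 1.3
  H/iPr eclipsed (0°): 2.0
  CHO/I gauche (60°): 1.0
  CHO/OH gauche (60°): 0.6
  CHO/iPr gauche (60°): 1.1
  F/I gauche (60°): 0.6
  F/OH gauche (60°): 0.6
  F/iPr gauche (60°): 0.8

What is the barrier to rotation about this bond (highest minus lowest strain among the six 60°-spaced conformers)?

4.7 kcal/mol

F at 0° (eclipsed): iPr–F eclipsed, I–CHO eclipsed, OH–H eclipsed; 2.9 + 3.4 + 1.3 = 7.6 kcal/mol.
F at 60° (staggered): iPr–F gauche, I–F gauche, I–CHO gauche, OH–CHO gauche; 0.8 + 0.6 + 1.0 + 0.6 = 3.0 kcal/mol.
F at 120° (eclipsed): iPr–H eclipsed, I–F eclipsed, OH–CHO eclipsed; 2.0 + 2.4 + 2.2 = 6.6 kcal/mol.
F at 180° (staggered): iPr–CHO gauche, I–F gauche, OH–F gauche, OH–CHO gauche; 1.1 + 0.6 + 0.6 + 0.6 = 2.9 kcal/mol.
F at 240° (eclipsed): iPr–CHO eclipsed, I–H eclipsed, OH–F eclipsed; 3.7 + 2.0 + 1.9 = 7.6 kcal/mol.
F at 300° (staggered): iPr–F gauche, iPr–CHO gauche, I–CHO gauche, OH–F gauche; 0.8 + 1.1 + 1.0 + 0.6 = 3.5 kcal/mol.
Max at 0° (7.6 kcal/mol), min at 180° (2.9 kcal/mol); barrier = 4.7 kcal/mol.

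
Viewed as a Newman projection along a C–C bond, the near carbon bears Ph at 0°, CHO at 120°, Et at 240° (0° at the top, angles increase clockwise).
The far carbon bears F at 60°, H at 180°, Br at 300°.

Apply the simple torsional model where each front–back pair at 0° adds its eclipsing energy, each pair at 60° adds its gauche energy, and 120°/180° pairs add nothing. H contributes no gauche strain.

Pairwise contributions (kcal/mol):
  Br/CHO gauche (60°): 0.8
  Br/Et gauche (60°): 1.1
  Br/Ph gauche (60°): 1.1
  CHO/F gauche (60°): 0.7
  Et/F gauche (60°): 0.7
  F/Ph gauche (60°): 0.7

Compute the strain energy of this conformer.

3.6 kcal/mol

This conformer (staggered): Ph–F gauche, Ph–Br gauche, CHO–F gauche, Et–Br gauche; 0.7 + 1.1 + 0.7 + 1.1 = 3.6 kcal/mol.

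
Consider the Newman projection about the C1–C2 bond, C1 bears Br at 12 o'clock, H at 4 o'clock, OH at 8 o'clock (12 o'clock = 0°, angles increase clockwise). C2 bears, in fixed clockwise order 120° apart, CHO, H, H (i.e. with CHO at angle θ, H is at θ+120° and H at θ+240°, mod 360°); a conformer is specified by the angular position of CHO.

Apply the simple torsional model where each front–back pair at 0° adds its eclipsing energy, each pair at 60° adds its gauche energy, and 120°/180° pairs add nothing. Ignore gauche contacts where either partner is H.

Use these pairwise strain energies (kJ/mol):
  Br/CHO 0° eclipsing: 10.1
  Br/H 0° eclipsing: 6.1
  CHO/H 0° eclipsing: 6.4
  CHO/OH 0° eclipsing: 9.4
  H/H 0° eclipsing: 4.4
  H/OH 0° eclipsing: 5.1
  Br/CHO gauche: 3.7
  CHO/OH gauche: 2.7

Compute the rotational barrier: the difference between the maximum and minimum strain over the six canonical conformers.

17.2 kJ/mol

CHO at 0° (eclipsed): Br–CHO eclipsed, H–H eclipsed, OH–H eclipsed; 10.1 + 4.4 + 5.1 = 19.6 kJ/mol.
CHO at 60° (staggered): Br–CHO gauche; 3.7 = 3.7 kJ/mol.
CHO at 120° (eclipsed): Br–H eclipsed, H–CHO eclipsed, OH–H eclipsed; 6.1 + 6.4 + 5.1 = 17.6 kJ/mol.
CHO at 180° (staggered): OH–CHO gauche; 2.7 = 2.7 kJ/mol.
CHO at 240° (eclipsed): Br–H eclipsed, H–H eclipsed, OH–CHO eclipsed; 6.1 + 4.4 + 9.4 = 19.9 kJ/mol.
CHO at 300° (staggered): Br–CHO gauche, OH–CHO gauche; 3.7 + 2.7 = 6.4 kJ/mol.
Max at 240° (19.9 kJ/mol), min at 180° (2.7 kJ/mol); barrier = 17.2 kJ/mol.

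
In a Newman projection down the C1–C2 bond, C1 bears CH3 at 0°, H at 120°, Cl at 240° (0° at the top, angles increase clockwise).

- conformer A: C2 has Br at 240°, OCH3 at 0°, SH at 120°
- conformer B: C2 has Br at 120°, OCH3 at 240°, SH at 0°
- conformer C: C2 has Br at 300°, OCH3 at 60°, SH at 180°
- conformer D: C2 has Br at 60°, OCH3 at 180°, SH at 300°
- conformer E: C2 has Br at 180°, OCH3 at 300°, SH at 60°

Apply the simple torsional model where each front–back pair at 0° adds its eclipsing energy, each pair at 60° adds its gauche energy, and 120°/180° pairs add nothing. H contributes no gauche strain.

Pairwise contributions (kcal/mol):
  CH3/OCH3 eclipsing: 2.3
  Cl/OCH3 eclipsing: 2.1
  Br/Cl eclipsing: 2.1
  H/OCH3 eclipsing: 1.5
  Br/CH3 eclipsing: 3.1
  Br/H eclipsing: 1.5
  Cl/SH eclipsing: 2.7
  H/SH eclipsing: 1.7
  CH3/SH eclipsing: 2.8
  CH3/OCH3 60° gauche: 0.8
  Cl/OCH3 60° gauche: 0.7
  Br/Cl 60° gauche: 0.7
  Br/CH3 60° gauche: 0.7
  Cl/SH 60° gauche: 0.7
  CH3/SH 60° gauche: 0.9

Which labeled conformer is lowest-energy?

C

A is eclipsed. CH3 at 0° is eclipsed with OCH3 at 0° (2.3); H at 120° is eclipsed with SH at 120° (1.7); Cl at 240° is eclipsed with Br at 240° (2.1). Total 6.1 kcal/mol.
B is eclipsed. CH3 at 0° is eclipsed with SH at 0° (2.8); H at 120° is eclipsed with Br at 120° (1.5); Cl at 240° is eclipsed with OCH3 at 240° (2.1). Total 6.4 kcal/mol.
C is staggered. CH3 at 0° is gauche with Br at 300° (0.7); CH3 at 0° is gauche with OCH3 at 60° (0.8); Cl at 240° is gauche with Br at 300° (0.7); Cl at 240° is gauche with SH at 180° (0.7). Total 2.9 kcal/mol.
D is staggered. CH3 at 0° is gauche with Br at 60° (0.7); CH3 at 0° is gauche with SH at 300° (0.9); Cl at 240° is gauche with OCH3 at 180° (0.7); Cl at 240° is gauche with SH at 300° (0.7). Total 3.0 kcal/mol.
E is staggered. CH3 at 0° is gauche with OCH3 at 300° (0.8); CH3 at 0° is gauche with SH at 60° (0.9); Cl at 240° is gauche with Br at 180° (0.7); Cl at 240° is gauche with OCH3 at 300° (0.7). Total 3.1 kcal/mol.
C has the lowest total (2.9 kcal/mol).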